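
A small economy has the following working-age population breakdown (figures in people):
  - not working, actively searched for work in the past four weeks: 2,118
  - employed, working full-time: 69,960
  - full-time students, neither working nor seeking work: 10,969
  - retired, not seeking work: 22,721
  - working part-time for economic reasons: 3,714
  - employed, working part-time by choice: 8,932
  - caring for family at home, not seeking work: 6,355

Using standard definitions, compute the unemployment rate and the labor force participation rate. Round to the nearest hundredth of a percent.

Unemployment rate ≈ 2.50%; labor force participation rate ≈ 67.90%.

Employed = 69,960 + 3,714 + 8,932 = 82,606 (anyone who worked, including part-time for economic reasons, counts as employed).
Unemployed = 2,118.
Labor force = 82,606 + 2,118 = 84,724.
Not in labor force = 10,969 + 22,721 + 6,355 = 40,045 (those not working and not actively searching are outside the labor force).
Civilian working-age population = 84,724 + 40,045 = 124,769.
Unemployment rate = 2,118 / 84,724 = 2.50%.
Labor force participation rate = 84,724 / 124,769 = 67.90%.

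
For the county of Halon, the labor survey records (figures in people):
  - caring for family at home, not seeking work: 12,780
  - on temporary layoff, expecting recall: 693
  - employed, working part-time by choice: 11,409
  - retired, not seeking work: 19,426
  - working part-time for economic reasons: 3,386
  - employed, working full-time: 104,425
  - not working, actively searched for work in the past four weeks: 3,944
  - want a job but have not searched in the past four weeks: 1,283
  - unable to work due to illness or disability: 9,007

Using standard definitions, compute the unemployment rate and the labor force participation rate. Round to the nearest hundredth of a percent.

Employed = 11,409 + 3,386 + 104,425 = 119,220 (anyone who worked, including part-time for economic reasons, counts as employed).
Unemployed = 693 + 3,944 = 4,637 (jobless and actively searching, or on temporary layoff).
Labor force = 119,220 + 4,637 = 123,857.
Not in labor force = 12,780 + 19,426 + 1,283 + 9,007 = 42,496 (those not working and not actively searching are outside the labor force — including those who want a job but have given up searching).
Civilian working-age population = 123,857 + 42,496 = 166,353.
Unemployment rate = 4,637 / 123,857 = 3.74%.
Labor force participation rate = 123,857 / 166,353 = 74.45%.

Unemployment rate ≈ 3.74%; labor force participation rate ≈ 74.45%.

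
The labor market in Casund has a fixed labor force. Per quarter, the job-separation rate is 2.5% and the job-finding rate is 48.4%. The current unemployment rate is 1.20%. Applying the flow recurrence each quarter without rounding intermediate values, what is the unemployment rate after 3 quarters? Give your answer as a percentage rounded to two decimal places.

Unemployment rate after three quarters ≈ 4.47%.

With a fixed labor force, u_{t+1} = u_t + s·(1−u_t) − f·u_t = u_t·(1−s−f) + s.
Here 1−s−f = 0.491 and s = 0.025.
u_1 = 0.012000 × 0.491 + 0.025 = 0.030892.
u_2 = 0.030892 × 0.491 + 0.025 = 0.040168.
u_3 = 0.040168 × 0.491 + 0.025 = 0.044722.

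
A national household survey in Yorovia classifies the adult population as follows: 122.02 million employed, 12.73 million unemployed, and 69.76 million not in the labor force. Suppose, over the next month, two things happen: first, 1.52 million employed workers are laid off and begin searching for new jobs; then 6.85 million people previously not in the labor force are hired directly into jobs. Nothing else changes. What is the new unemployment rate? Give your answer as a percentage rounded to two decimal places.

Initially, labor force = 122.02 + 12.73 = 134.75 million, so u = 12.73/134.75 = 9.45%.
After the first change, employed falls and unemployed rises by 1.52; labor force unchanged → E = 120.50, U = 14.25, labor force = 134.75 million.
After the second change, employed and labor force both rise by 6.85; unemployed unchanged → E = 127.35, U = 14.25, labor force = 141.60 million.
New unemployment rate = 14.25 / 141.60 = 10.06%.

New unemployment rate ≈ 10.06%.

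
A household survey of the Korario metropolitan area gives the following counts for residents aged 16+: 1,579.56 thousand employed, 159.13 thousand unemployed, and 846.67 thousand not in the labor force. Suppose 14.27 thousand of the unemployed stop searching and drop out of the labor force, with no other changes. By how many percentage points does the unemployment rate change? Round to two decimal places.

The unemployment rate changes by −0.75 percentage points.

Initially, labor force = 1,579.56 + 159.13 = 1,738.69 thousand, so u = 159.13/1,738.69 = 9.15%.
After the change, unemployed and labor force both fall by 14.27 → E = 1,579.56, U = 144.86, labor force = 1,724.42 thousand.
New unemployment rate = 144.86 / 1,724.42 = 8.40%.
Change = 8.40% − 9.15% = −0.75 percentage points.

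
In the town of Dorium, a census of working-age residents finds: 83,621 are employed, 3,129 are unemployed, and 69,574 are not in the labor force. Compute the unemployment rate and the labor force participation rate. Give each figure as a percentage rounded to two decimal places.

Unemployment rate ≈ 3.61%; labor force participation rate ≈ 55.49%.

Labor force = employed + unemployed = 83,621 + 3,129 = 86,750.
Working-age population = 86,750 + 69,574 = 156,324.
Unemployment rate = 3,129 / 86,750 = 3.61%.
Labor force participation rate = 86,750 / 156,324 = 55.49%.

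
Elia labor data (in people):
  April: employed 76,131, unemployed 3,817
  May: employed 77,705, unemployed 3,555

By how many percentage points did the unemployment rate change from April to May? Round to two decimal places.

April: labor force = 76,131 + 3,817 = 79,948; u = 3,817/79,948 = 4.77%.
May: labor force = 77,705 + 3,555 = 81,260; u = 3,555/81,260 = 4.37%.
Change = 4.37% − 4.77% = −0.40 pp.

The unemployment rate changed by −0.40 percentage points.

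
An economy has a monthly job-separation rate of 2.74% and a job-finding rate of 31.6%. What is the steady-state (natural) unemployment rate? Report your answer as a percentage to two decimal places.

At steady state the flows balance: s·E = f·U, so U/(E+U) = s/(s+f).
u* = 2.74 / (2.74 + 31.6) = 2.74 / 34.34 = 7.98%.

Steady-state unemployment rate ≈ 7.98%.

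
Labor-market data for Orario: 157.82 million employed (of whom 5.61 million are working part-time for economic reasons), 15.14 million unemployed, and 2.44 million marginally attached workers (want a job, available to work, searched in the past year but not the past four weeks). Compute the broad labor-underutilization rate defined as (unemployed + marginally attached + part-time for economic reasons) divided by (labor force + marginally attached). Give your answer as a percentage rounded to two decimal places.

Labor force = 157.82 + 15.14 = 172.96 million.
Numerator = 15.14 + 2.44 + 5.61 = 23.19 million.
Denominator = 172.96 + 2.44 = 175.40 million.
Broad rate = 23.19 / 175.40 = 13.22%.

Broad underutilization rate ≈ 13.22%.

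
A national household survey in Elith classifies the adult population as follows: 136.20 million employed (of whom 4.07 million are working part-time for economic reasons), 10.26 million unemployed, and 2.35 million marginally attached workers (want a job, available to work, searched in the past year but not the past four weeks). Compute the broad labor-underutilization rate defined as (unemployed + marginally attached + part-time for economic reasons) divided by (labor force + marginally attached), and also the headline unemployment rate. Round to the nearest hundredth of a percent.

Broad underutilization rate ≈ 11.21%; headline unemployment rate ≈ 7.01%.

Labor force = 136.20 + 10.26 = 146.46 million.
Numerator = 10.26 + 2.35 + 4.07 = 16.68 million.
Denominator = 146.46 + 2.35 = 148.81 million.
Broad rate = 16.68 / 148.81 = 11.21%.
Headline unemployment rate = 10.26 / 146.46 = 7.01%.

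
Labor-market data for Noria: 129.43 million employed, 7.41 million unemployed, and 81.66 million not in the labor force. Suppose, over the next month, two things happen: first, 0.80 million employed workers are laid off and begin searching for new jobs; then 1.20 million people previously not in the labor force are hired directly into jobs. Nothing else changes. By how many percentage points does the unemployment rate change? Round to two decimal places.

The unemployment rate changes by +0.53 percentage points.

Initially, labor force = 129.43 + 7.41 = 136.84 million, so u = 7.41/136.84 = 5.42%.
After the first change, employed falls and unemployed rises by 0.80; labor force unchanged → E = 128.63, U = 8.21, labor force = 136.84 million.
After the second change, employed and labor force both rise by 1.20; unemployed unchanged → E = 129.83, U = 8.21, labor force = 138.04 million.
New unemployment rate = 8.21 / 138.04 = 5.95%.
Change = 5.95% − 5.42% = +0.53 percentage points.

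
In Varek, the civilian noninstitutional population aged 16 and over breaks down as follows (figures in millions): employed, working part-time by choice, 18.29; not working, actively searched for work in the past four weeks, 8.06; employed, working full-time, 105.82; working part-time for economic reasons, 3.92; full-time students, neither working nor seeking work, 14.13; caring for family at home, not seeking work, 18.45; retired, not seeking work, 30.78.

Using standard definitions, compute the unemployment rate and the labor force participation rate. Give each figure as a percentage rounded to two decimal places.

Unemployment rate ≈ 5.92%; labor force participation rate ≈ 68.23%.

Employed = 18.29 + 105.82 + 3.92 = 128.03 million (anyone who worked, including part-time for economic reasons, counts as employed).
Unemployed = 8.06 million.
Labor force = 128.03 + 8.06 = 136.09 million.
Not in labor force = 14.13 + 18.45 + 30.78 = 63.36 million (those not working and not actively searching are outside the labor force).
Civilian working-age population = 136.09 + 63.36 = 199.45 million.
Unemployment rate = 8.06 / 136.09 = 5.92%.
Labor force participation rate = 136.09 / 199.45 = 68.23%.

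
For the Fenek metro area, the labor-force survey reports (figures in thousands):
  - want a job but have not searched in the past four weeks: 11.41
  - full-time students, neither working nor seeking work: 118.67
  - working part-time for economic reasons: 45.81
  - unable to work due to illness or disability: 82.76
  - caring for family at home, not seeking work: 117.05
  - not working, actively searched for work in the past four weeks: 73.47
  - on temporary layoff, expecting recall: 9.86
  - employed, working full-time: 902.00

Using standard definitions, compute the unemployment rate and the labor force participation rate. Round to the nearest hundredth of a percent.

Employed = 45.81 + 902.00 = 947.81 thousand (anyone who worked, including part-time for economic reasons, counts as employed).
Unemployed = 73.47 + 9.86 = 83.33 thousand (jobless and actively searching, or on temporary layoff).
Labor force = 947.81 + 83.33 = 1,031.14 thousand.
Not in labor force = 11.41 + 118.67 + 82.76 + 117.05 = 329.89 thousand (those not working and not actively searching are outside the labor force — including those who want a job but have given up searching).
Civilian working-age population = 1,031.14 + 329.89 = 1,361.03 thousand.
Unemployment rate = 83.33 / 1,031.14 = 8.08%.
Labor force participation rate = 1,031.14 / 1,361.03 = 75.76%.

Unemployment rate ≈ 8.08%; labor force participation rate ≈ 75.76%.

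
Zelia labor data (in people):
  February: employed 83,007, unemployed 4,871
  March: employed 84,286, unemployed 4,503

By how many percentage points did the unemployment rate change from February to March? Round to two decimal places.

February: labor force = 83,007 + 4,871 = 87,878; u = 4,871/87,878 = 5.54%.
March: labor force = 84,286 + 4,503 = 88,789; u = 4,503/88,789 = 5.07%.
Change = 5.07% − 5.54% = −0.47 pp.

The unemployment rate changed by −0.47 percentage points.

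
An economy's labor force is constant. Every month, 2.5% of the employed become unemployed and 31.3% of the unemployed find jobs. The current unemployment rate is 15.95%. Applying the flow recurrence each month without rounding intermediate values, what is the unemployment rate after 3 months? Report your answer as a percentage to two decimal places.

Unemployment rate after three months ≈ 9.88%.

With a fixed labor force, u_{t+1} = u_t + s·(1−u_t) − f·u_t = u_t·(1−s−f) + s.
Here 1−s−f = 0.662 and s = 0.025.
u_1 = 0.159500 × 0.662 + 0.025 = 0.130589.
u_2 = 0.130589 × 0.662 + 0.025 = 0.111450.
u_3 = 0.111450 × 0.662 + 0.025 = 0.098780.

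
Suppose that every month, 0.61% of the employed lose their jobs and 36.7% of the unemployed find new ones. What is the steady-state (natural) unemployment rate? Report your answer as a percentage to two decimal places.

At steady state the flows balance: s·E = f·U, so U/(E+U) = s/(s+f).
u* = 0.61 / (0.61 + 36.7) = 0.61 / 37.31 = 1.63%.

Steady-state unemployment rate ≈ 1.63%.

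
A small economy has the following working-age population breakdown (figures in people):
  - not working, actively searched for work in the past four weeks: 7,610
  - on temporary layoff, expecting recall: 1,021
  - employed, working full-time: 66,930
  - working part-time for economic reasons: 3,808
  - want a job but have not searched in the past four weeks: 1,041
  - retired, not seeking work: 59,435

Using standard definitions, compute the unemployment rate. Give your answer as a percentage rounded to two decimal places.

Employed = 66,930 + 3,808 = 70,738 (anyone who worked, including part-time for economic reasons, counts as employed).
Unemployed = 7,610 + 1,021 = 8,631 (jobless and actively searching, or on temporary layoff).
Labor force = 70,738 + 8,631 = 79,369.
Unemployment rate = 8,631 / 79,369 = 10.87%.

Unemployment rate ≈ 10.87%.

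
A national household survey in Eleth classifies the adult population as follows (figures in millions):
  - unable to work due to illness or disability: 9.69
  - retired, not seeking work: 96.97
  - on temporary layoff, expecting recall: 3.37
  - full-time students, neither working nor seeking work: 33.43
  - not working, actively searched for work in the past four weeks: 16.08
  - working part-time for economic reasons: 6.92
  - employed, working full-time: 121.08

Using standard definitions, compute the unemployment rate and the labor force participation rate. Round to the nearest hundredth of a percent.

Unemployment rate ≈ 13.19%; labor force participation rate ≈ 51.28%.

Employed = 6.92 + 121.08 = 128.00 million (anyone who worked, including part-time for economic reasons, counts as employed).
Unemployed = 3.37 + 16.08 = 19.45 million (jobless and actively searching, or on temporary layoff).
Labor force = 128.00 + 19.45 = 147.45 million.
Not in labor force = 9.69 + 96.97 + 33.43 = 140.09 million (those not working and not actively searching are outside the labor force).
Civilian working-age population = 147.45 + 140.09 = 287.54 million.
Unemployment rate = 19.45 / 147.45 = 13.19%.
Labor force participation rate = 147.45 / 287.54 = 51.28%.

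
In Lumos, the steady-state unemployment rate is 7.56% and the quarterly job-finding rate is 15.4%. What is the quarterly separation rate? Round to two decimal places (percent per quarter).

Separation rate ≈ 1.26% per quarter.

From u* = s/(s+f): s = u·f/(1−u).
s = 0.0756 × 15.4 / (1 − 0.0756) = 1.1642 / 0.9244 ≈ 1.26% per quarter.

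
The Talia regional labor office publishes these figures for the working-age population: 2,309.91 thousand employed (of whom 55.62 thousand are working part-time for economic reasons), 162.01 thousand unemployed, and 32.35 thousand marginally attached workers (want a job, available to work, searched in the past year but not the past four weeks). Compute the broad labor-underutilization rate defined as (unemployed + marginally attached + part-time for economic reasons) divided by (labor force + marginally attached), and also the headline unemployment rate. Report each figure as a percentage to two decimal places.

Broad underutilization rate ≈ 9.98%; headline unemployment rate ≈ 6.55%.

Labor force = 2,309.91 + 162.01 = 2,471.92 thousand.
Numerator = 162.01 + 32.35 + 55.62 = 249.98 thousand.
Denominator = 2,471.92 + 32.35 = 2,504.27 thousand.
Broad rate = 249.98 / 2,504.27 = 9.98%.
Headline unemployment rate = 162.01 / 2,471.92 = 6.55%.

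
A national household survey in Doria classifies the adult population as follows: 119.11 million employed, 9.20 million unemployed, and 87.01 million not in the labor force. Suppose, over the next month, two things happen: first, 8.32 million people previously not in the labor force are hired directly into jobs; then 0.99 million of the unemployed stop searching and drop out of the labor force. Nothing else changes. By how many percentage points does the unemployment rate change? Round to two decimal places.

The unemployment rate changes by −1.12 percentage points.

Initially, labor force = 119.11 + 9.20 = 128.31 million, so u = 9.20/128.31 = 7.17%.
After the first change, employed and labor force both rise by 8.32; unemployed unchanged → E = 127.43, U = 9.20, labor force = 136.63 million.
After the second change, unemployed and labor force both fall by 0.99 → E = 127.43, U = 8.21, labor force = 135.64 million.
New unemployment rate = 8.21 / 135.64 = 6.05%.
Change = 6.05% − 7.17% = −1.12 percentage points.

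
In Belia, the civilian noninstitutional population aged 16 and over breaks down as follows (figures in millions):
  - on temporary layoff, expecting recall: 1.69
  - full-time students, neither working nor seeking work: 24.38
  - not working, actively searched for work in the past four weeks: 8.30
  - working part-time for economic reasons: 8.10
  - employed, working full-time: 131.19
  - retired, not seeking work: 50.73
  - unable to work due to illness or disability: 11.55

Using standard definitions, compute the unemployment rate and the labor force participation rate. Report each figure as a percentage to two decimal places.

Unemployment rate ≈ 6.69%; labor force participation rate ≈ 63.27%.

Employed = 8.10 + 131.19 = 139.29 million (anyone who worked, including part-time for economic reasons, counts as employed).
Unemployed = 1.69 + 8.30 = 9.99 million (jobless and actively searching, or on temporary layoff).
Labor force = 139.29 + 9.99 = 149.28 million.
Not in labor force = 24.38 + 50.73 + 11.55 = 86.66 million (those not working and not actively searching are outside the labor force).
Civilian working-age population = 149.28 + 86.66 = 235.94 million.
Unemployment rate = 9.99 / 149.28 = 6.69%.
Labor force participation rate = 149.28 / 235.94 = 63.27%.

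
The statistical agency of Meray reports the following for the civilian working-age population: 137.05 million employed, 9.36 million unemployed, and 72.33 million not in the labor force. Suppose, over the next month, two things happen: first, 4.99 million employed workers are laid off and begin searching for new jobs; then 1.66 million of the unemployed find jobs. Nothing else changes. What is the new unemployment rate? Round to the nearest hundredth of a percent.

Initially, labor force = 137.05 + 9.36 = 146.41 million, so u = 9.36/146.41 = 6.39%.
After the first change, employed falls and unemployed rises by 4.99; labor force unchanged → E = 132.06, U = 14.35, labor force = 146.41 million.
After the second change, unemployed falls and employed rises by 1.66; labor force unchanged → E = 133.72, U = 12.69, labor force = 146.41 million.
New unemployment rate = 12.69 / 146.41 = 8.67%.

New unemployment rate ≈ 8.67%.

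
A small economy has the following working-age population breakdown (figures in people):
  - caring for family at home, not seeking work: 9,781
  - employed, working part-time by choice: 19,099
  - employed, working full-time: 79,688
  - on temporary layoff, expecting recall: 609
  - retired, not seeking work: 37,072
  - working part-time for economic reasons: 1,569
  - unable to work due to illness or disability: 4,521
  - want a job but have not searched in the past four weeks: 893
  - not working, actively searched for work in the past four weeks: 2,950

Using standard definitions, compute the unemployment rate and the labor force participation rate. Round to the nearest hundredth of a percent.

Employed = 19,099 + 79,688 + 1,569 = 100,356 (anyone who worked, including part-time for economic reasons, counts as employed).
Unemployed = 609 + 2,950 = 3,559 (jobless and actively searching, or on temporary layoff).
Labor force = 100,356 + 3,559 = 103,915.
Not in labor force = 9,781 + 37,072 + 4,521 + 893 = 52,267 (those not working and not actively searching are outside the labor force — including those who want a job but have given up searching).
Civilian working-age population = 103,915 + 52,267 = 156,182.
Unemployment rate = 3,559 / 103,915 = 3.42%.
Labor force participation rate = 103,915 / 156,182 = 66.53%.

Unemployment rate ≈ 3.42%; labor force participation rate ≈ 66.53%.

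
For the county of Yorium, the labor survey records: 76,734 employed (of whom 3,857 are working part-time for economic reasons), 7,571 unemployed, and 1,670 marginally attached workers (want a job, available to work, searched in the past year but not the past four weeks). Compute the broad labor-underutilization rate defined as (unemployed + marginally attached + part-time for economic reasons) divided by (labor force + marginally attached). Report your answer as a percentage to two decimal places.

Broad underutilization rate ≈ 15.23%.

Labor force = 76,734 + 7,571 = 84,305.
Numerator = 7,571 + 1,670 + 3,857 = 13,098.
Denominator = 84,305 + 1,670 = 85,975.
Broad rate = 13,098 / 85,975 = 15.23%.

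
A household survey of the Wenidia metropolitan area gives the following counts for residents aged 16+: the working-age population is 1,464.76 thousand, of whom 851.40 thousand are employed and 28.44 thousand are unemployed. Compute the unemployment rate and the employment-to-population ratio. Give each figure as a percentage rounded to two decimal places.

Labor force = employed + unemployed = 851.40 + 28.44 = 879.84 thousand.
Unemployment rate = 28.44 / 879.84 = 3.23%.
Employment-population ratio = 851.40 / 1,464.76 = 58.13%.

Unemployment rate ≈ 3.23%; employment-population ratio ≈ 58.13%.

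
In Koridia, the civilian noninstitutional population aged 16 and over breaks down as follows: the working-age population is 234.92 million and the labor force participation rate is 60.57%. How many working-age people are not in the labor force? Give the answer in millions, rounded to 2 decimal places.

Share not in the labor force = 1 − 0.6057 = 0.3943.
Not in labor force = 0.3943 × 234.92 ≈ 92.63 million.

About 92.63 million are not in the labor force.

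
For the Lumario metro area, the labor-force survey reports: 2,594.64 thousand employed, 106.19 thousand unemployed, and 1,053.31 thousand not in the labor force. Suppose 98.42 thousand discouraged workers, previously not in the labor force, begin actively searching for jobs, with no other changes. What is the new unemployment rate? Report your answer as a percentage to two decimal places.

New unemployment rate ≈ 7.31%.

Initially, labor force = 2,594.64 + 106.19 = 2,700.83 thousand, so u = 106.19/2,700.83 = 3.93%.
After the change, unemployed and labor force both rise by 98.42 → E = 2,594.64, U = 204.61, labor force = 2,799.25 thousand.
New unemployment rate = 204.61 / 2,799.25 = 7.31%.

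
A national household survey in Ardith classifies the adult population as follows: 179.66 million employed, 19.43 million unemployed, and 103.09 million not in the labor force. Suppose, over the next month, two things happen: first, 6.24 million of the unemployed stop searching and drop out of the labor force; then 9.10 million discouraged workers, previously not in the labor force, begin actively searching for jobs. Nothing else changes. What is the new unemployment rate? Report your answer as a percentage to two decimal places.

New unemployment rate ≈ 11.04%.

Initially, labor force = 179.66 + 19.43 = 199.09 million, so u = 19.43/199.09 = 9.76%.
After the first change, unemployed and labor force both fall by 6.24 → E = 179.66, U = 13.19, labor force = 192.85 million.
After the second change, unemployed and labor force both rise by 9.10 → E = 179.66, U = 22.29, labor force = 201.95 million.
New unemployment rate = 22.29 / 201.95 = 11.04%.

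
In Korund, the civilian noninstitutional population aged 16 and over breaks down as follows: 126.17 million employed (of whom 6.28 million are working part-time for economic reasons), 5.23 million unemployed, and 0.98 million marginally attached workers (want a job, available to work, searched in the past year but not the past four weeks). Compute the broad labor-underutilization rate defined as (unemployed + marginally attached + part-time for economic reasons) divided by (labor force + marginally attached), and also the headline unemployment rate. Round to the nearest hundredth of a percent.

Broad underutilization rate ≈ 9.43%; headline unemployment rate ≈ 3.98%.

Labor force = 126.17 + 5.23 = 131.40 million.
Numerator = 5.23 + 0.98 + 6.28 = 12.49 million.
Denominator = 131.40 + 0.98 = 132.38 million.
Broad rate = 12.49 / 132.38 = 9.43%.
Headline unemployment rate = 5.23 / 131.40 = 3.98%.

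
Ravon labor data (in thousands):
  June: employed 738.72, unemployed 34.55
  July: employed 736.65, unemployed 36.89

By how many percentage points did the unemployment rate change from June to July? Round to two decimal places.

June: labor force = 738.72 + 34.55 = 773.27; u = 34.55/773.27 = 4.47%.
July: labor force = 736.65 + 36.89 = 773.54; u = 36.89/773.54 = 4.77%.
Change = 4.77% − 4.47% = +0.30 pp.

The unemployment rate changed by +0.30 percentage points.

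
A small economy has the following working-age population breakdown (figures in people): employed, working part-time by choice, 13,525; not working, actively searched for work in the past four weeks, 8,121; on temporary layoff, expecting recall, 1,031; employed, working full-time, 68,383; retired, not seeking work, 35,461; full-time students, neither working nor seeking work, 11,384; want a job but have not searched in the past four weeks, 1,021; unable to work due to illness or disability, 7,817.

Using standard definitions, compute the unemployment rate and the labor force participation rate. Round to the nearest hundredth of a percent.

Employed = 13,525 + 68,383 = 81,908.
Unemployed = 8,121 + 1,031 = 9,152 (jobless and actively searching, or on temporary layoff).
Labor force = 81,908 + 9,152 = 91,060.
Not in labor force = 35,461 + 11,384 + 1,021 + 7,817 = 55,683 (those not working and not actively searching are outside the labor force — including those who want a job but have given up searching).
Civilian working-age population = 91,060 + 55,683 = 146,743.
Unemployment rate = 9,152 / 91,060 = 10.05%.
Labor force participation rate = 91,060 / 146,743 = 62.05%.

Unemployment rate ≈ 10.05%; labor force participation rate ≈ 62.05%.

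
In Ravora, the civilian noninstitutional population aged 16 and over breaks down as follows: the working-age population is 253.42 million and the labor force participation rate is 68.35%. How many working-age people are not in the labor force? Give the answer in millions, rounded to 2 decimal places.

About 80.21 million are not in the labor force.

Share not in the labor force = 1 − 0.6835 = 0.3165.
Not in labor force = 0.3165 × 253.42 ≈ 80.21 million.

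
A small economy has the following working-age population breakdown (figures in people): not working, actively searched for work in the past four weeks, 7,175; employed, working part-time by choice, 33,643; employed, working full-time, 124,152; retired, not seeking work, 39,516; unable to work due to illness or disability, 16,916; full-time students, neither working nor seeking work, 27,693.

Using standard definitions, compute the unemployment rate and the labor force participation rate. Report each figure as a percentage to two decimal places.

Unemployment rate ≈ 4.35%; labor force participation rate ≈ 66.23%.

Employed = 33,643 + 124,152 = 157,795.
Unemployed = 7,175.
Labor force = 157,795 + 7,175 = 164,970.
Not in labor force = 39,516 + 16,916 + 27,693 = 84,125 (those not working and not actively searching are outside the labor force).
Civilian working-age population = 164,970 + 84,125 = 249,095.
Unemployment rate = 7,175 / 164,970 = 4.35%.
Labor force participation rate = 164,970 / 249,095 = 66.23%.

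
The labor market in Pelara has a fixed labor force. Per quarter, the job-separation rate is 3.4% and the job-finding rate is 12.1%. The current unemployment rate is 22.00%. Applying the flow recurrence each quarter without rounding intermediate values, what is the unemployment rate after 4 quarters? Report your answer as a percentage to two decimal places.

Unemployment rate after four quarters ≈ 21.97%.

With a fixed labor force, u_{t+1} = u_t + s·(1−u_t) − f·u_t = u_t·(1−s−f) + s.
Here 1−s−f = 0.845 and s = 0.034.
u_1 = 0.220000 × 0.845 + 0.034 = 0.219900.
u_2 = 0.219900 × 0.845 + 0.034 = 0.219815.
u_3 = 0.219815 × 0.845 + 0.034 = 0.219744.
u_4 = 0.219744 × 0.845 + 0.034 = 0.219684.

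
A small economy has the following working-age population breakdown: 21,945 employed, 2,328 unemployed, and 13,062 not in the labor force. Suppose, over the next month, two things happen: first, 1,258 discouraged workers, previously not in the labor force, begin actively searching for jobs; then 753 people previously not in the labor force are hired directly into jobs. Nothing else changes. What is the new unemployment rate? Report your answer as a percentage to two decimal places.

New unemployment rate ≈ 13.64%.

Initially, labor force = 21,945 + 2,328 = 24,273, so u = 2,328/24,273 = 9.59%.
After the first change, unemployed and labor force both rise by 1,258 → E = 21,945, U = 3,586, labor force = 25,531.
After the second change, employed and labor force both rise by 753; unemployed unchanged → E = 22,698, U = 3,586, labor force = 26,284.
New unemployment rate = 3,586 / 26,284 = 13.64%.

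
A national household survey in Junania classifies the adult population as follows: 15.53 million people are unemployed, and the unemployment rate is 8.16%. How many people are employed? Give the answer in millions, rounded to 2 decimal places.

Labor force = U / u = 15.53 / 0.0816 ≈ 190.32 million.
Employed = labor force − unemployed = 190.32 − 15.53 = 174.79 million.

About 174.79 million are employed.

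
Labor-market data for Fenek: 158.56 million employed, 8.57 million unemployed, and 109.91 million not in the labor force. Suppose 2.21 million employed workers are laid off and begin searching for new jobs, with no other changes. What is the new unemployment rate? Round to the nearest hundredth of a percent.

Initially, labor force = 158.56 + 8.57 = 167.13 million, so u = 8.57/167.13 = 5.13%.
After the change, employed falls and unemployed rises by 2.21; labor force unchanged → E = 156.35, U = 10.78, labor force = 167.13 million.
New unemployment rate = 10.78 / 167.13 = 6.45%.

New unemployment rate ≈ 6.45%.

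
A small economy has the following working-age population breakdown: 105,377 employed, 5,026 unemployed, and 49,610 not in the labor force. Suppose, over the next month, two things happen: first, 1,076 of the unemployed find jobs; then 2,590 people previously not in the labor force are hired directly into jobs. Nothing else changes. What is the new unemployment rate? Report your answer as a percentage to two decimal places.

New unemployment rate ≈ 3.50%.

Initially, labor force = 105,377 + 5,026 = 110,403, so u = 5,026/110,403 = 4.55%.
After the first change, unemployed falls and employed rises by 1,076; labor force unchanged → E = 106,453, U = 3,950, labor force = 110,403.
After the second change, employed and labor force both rise by 2,590; unemployed unchanged → E = 109,043, U = 3,950, labor force = 112,993.
New unemployment rate = 3,950 / 112,993 = 3.50%.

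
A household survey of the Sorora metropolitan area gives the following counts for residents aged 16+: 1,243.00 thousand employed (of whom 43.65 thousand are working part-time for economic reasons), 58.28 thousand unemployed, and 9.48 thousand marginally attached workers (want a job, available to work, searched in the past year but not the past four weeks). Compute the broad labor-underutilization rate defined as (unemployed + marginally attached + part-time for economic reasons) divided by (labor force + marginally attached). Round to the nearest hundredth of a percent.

Broad underutilization rate ≈ 8.50%.

Labor force = 1,243.00 + 58.28 = 1,301.28 thousand.
Numerator = 58.28 + 9.48 + 43.65 = 111.41 thousand.
Denominator = 1,301.28 + 9.48 = 1,310.76 thousand.
Broad rate = 111.41 / 1,310.76 = 8.50%.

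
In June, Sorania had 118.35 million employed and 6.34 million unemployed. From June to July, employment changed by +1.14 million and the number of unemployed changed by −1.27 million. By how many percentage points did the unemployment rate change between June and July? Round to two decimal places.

The unemployment rate changed by −1.01 percentage points.

June: labor force = 118.35 + 6.34 = 124.69; u = 6.34/124.69 = 5.08%.
July: labor force = 119.49 + 5.07 = 124.56; u = 5.07/124.56 = 4.07%.
Change = 4.07% − 5.08% = −1.01 pp.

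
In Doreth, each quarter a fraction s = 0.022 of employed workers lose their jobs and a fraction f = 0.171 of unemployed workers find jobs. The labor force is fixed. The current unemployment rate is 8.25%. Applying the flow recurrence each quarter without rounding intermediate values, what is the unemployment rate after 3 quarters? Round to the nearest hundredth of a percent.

With a fixed labor force, u_{t+1} = u_t + s·(1−u_t) − f·u_t = u_t·(1−s−f) + s.
Here 1−s−f = 0.807 and s = 0.022.
u_1 = 0.082500 × 0.807 + 0.022 = 0.088578.
u_2 = 0.088578 × 0.807 + 0.022 = 0.093482.
u_3 = 0.093482 × 0.807 + 0.022 = 0.097440.

Unemployment rate after three quarters ≈ 9.74%.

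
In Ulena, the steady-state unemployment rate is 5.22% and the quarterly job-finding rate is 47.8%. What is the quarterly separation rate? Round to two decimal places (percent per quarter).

Separation rate ≈ 2.63% per quarter.

From u* = s/(s+f): s = u·f/(1−u).
s = 0.0522 × 47.8 / (1 − 0.0522) = 2.4952 / 0.9478 ≈ 2.63% per quarter.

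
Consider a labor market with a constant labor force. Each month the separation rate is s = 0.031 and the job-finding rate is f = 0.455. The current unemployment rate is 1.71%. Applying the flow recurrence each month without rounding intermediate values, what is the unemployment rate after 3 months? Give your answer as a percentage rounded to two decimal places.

Unemployment rate after three months ≈ 5.74%.

With a fixed labor force, u_{t+1} = u_t + s·(1−u_t) − f·u_t = u_t·(1−s−f) + s.
Here 1−s−f = 0.514 and s = 0.031.
u_1 = 0.017100 × 0.514 + 0.031 = 0.039789.
u_2 = 0.039789 × 0.514 + 0.031 = 0.051452.
u_3 = 0.051452 × 0.514 + 0.031 = 0.057446.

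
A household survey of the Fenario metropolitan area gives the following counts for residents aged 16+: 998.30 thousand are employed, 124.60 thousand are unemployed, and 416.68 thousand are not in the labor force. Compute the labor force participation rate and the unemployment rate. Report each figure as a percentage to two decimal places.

Labor force participation rate ≈ 72.94%; unemployment rate ≈ 11.10%.

Labor force = employed + unemployed = 998.30 + 124.60 = 1,122.90 thousand.
Working-age population = 1,122.90 + 416.68 = 1,539.58 thousand.
Unemployment rate = 124.60 / 1,122.90 = 11.10%.
Labor force participation rate = 1,122.90 / 1,539.58 = 72.94%.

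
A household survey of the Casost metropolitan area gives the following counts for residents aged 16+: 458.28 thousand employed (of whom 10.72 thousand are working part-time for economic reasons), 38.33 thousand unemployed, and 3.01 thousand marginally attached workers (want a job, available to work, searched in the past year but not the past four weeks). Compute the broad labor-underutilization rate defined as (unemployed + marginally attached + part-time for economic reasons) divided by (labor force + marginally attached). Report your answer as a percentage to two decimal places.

Labor force = 458.28 + 38.33 = 496.61 thousand.
Numerator = 38.33 + 3.01 + 10.72 = 52.06 thousand.
Denominator = 496.61 + 3.01 = 499.62 thousand.
Broad rate = 52.06 / 499.62 = 10.42%.

Broad underutilization rate ≈ 10.42%.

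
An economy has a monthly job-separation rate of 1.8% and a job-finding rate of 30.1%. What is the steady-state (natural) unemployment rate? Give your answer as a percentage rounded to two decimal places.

At steady state the flows balance: s·E = f·U, so U/(E+U) = s/(s+f).
u* = 1.8 / (1.8 + 30.1) = 1.8 / 31.90 = 5.64%.

Steady-state unemployment rate ≈ 5.64%.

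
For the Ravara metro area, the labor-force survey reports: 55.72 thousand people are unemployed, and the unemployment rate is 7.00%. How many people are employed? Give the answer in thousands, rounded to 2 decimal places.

About 740.28 thousand are employed.

Labor force = U / u = 55.72 / 0.0700 ≈ 796.00 thousand.
Employed = labor force − unemployed = 796.00 − 55.72 = 740.28 thousand.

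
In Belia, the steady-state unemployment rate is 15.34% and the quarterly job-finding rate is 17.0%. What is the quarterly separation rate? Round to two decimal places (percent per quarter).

Separation rate ≈ 3.08% per quarter.

From u* = s/(s+f): s = u·f/(1−u).
s = 0.1534 × 17.0 / (1 − 0.1534) = 2.6078 / 0.8466 ≈ 3.08% per quarter.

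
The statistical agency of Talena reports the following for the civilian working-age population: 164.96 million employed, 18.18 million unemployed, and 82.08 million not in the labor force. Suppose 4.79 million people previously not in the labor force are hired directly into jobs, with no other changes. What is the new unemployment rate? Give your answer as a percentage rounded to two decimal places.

New unemployment rate ≈ 9.67%.

Initially, labor force = 164.96 + 18.18 = 183.14 million, so u = 18.18/183.14 = 9.93%.
After the change, employed and labor force both rise by 4.79; unemployed unchanged → E = 169.75, U = 18.18, labor force = 187.93 million.
New unemployment rate = 18.18 / 187.93 = 9.67%.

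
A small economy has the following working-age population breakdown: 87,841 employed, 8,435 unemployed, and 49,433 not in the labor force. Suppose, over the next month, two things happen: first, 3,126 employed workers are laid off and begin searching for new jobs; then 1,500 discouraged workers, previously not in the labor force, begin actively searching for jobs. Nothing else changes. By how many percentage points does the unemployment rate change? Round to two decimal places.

The unemployment rate changes by +4.60 percentage points.

Initially, labor force = 87,841 + 8,435 = 96,276, so u = 8,435/96,276 = 8.76%.
After the first change, employed falls and unemployed rises by 3,126; labor force unchanged → E = 84,715, U = 11,561, labor force = 96,276.
After the second change, unemployed and labor force both rise by 1,500 → E = 84,715, U = 13,061, labor force = 97,776.
New unemployment rate = 13,061 / 97,776 = 13.36%.
Change = 13.36% − 8.76% = +4.60 percentage points.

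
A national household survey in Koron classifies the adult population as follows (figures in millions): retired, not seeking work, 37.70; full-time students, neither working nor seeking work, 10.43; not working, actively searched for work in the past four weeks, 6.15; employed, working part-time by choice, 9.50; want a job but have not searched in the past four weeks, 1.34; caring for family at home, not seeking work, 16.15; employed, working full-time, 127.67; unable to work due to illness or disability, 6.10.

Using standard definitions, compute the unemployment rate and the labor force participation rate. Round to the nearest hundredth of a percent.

Employed = 9.50 + 127.67 = 137.17 million.
Unemployed = 6.15 million.
Labor force = 137.17 + 6.15 = 143.32 million.
Not in labor force = 37.70 + 10.43 + 1.34 + 16.15 + 6.10 = 71.72 million (those not working and not actively searching are outside the labor force — including those who want a job but have given up searching).
Civilian working-age population = 143.32 + 71.72 = 215.04 million.
Unemployment rate = 6.15 / 143.32 = 4.29%.
Labor force participation rate = 143.32 / 215.04 = 66.65%.

Unemployment rate ≈ 4.29%; labor force participation rate ≈ 66.65%.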